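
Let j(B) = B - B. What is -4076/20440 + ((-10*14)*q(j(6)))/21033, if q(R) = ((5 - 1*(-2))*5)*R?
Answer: -1019/5110 ≈ -0.19941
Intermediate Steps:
j(B) = 0
q(R) = 35*R (q(R) = ((5 + 2)*5)*R = (7*5)*R = 35*R)
-4076/20440 + ((-10*14)*q(j(6)))/21033 = -4076/20440 + ((-10*14)*(35*0))/21033 = -4076*1/20440 - 140*0*(1/21033) = -1019/5110 + 0*(1/21033) = -1019/5110 + 0 = -1019/5110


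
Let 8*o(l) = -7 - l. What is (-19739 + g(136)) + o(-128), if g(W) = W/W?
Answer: -157783/8 ≈ -19723.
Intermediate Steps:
o(l) = -7/8 - l/8 (o(l) = (-7 - l)/8 = -7/8 - l/8)
g(W) = 1
(-19739 + g(136)) + o(-128) = (-19739 + 1) + (-7/8 - ⅛*(-128)) = -19738 + (-7/8 + 16) = -19738 + 121/8 = -157783/8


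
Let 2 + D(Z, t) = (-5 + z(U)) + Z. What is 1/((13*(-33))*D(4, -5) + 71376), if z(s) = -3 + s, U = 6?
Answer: 1/71376 ≈ 1.4010e-5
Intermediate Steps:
D(Z, t) = -4 + Z (D(Z, t) = -2 + ((-5 + (-3 + 6)) + Z) = -2 + ((-5 + 3) + Z) = -2 + (-2 + Z) = -4 + Z)
1/((13*(-33))*D(4, -5) + 71376) = 1/((13*(-33))*(-4 + 4) + 71376) = 1/(-429*0 + 71376) = 1/(0 + 71376) = 1/71376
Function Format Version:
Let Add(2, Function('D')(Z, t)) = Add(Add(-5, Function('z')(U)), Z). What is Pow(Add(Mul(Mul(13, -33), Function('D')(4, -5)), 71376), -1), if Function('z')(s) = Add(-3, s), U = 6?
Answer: Rational(1, 71376) ≈ 1.4010e-5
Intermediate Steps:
Function('D')(Z, t) = Add(-4, Z) (Function('D')(Z, t) = Add(-2, Add(Add(-5, Add(-3, 6)), Z)) = Add(-2, Add(Add(-5, 3), Z)) = Add(-2, Add(-2, Z)) = Add(-4, Z))
Pow(Add(Mul(Mul(13, -33), Function('D')(4, -5)), 71376), -1) = Pow(Add(Mul(Mul(13, -33), Add(-4, 4)), 71376), -1) = Pow(Add(Mul(-429, 0), 71376), -1) = Pow(Add(0, 71376), -1) = Pow(71376, -1) = Rational(1, 71376)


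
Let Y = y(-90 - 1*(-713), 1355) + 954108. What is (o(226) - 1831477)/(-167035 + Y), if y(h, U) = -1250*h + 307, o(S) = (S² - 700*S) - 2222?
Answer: -1940823/8630 ≈ -224.89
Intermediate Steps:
o(S) = -2222 + S² - 700*S
y(h, U) = 307 - 1250*h
Y = 175665 (Y = (307 - 1250*(-90 - 1*(-713))) + 954108 = (307 - 1250*(-90 + 713)) + 954108 = (307 - 1250*623) + 954108 = (307 - 778750) + 954108 = -778443 + 954108 = 175665)
(o(226) - 1831477)/(-167035 + Y) = ((-2222 + 226² - 700*226) - 1831477)/(-167035 + 175665) = ((-2222 + 51076 - 158200) - 1831477)/8630 = (-109346 - 1831477)*(1/8630) = -1940823*1/8630 = -1940823/8630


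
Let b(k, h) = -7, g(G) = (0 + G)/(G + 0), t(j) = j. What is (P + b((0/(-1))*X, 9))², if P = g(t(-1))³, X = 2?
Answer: 36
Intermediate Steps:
g(G) = 1 (g(G) = G/G = 1)
P = 1 (P = 1³ = 1)
(P + b((0/(-1))*X, 9))² = (1 - 7)² = (-6)² = 36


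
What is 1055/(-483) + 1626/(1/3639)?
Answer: 2857916707/483 ≈ 5.9170e+6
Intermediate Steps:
1055/(-483) + 1626/(1/3639) = 1055*(-1/483) + 1626/(1/3639) = -1055/483 + 1626*3639 = -1055/483 + 5917014 = 2857916707/483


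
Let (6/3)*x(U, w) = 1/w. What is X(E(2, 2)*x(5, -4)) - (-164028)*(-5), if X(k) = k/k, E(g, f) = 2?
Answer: -820139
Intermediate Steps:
x(U, w) = 1/(2*w)
X(k) = 1
X(E(2, 2)*x(5, -4)) - (-164028)*(-5) = 1 - (-164028)*(-5) = 1 - 1*820140 = 1 - 820140 = -820139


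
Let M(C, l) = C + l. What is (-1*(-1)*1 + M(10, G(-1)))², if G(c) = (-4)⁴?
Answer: 71289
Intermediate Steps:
G(c) = 256
(-1*(-1)*1 + M(10, G(-1)))² = (-1*(-1)*1 + (10 + 256))² = (1*1 + 266)² = (1 + 266)² = 267² = 71289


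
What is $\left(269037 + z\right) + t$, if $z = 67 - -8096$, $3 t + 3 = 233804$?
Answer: $\frac{1065401}{3} \approx 3.5513 \cdot 10^{5}$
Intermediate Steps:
$t = \frac{233801}{3}$ ($t = -1 + \frac{1}{3} \cdot 233804 = -1 + \frac{233804}{3} = \frac{233801}{3} \approx 77934.0$)
$z = 8163$ ($z = 67 + 8096 = 8163$)
$\left(269037 + z\right) + t = \left(269037 + 8163\right) + \frac{233801}{3} = 277200 + \frac{233801}{3} = \frac{1065401}{3}$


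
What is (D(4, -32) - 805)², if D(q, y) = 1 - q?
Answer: 652864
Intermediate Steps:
(D(4, -32) - 805)² = ((1 - 1*4) - 805)² = ((1 - 4) - 805)² = (-3 - 805)² = (-808)² = 652864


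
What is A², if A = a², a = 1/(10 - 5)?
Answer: 1/625 ≈ 0.0016000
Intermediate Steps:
a = ⅕ (a = 1/5 = ⅕ ≈ 0.20000)
A = 1/25 (A = (⅕)² = 1/25 ≈ 0.040000)
A² = (1/25)² = 1/625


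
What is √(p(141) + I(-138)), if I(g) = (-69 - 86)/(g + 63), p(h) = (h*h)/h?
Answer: √32190/15 ≈ 11.961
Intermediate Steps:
p(h) = h (p(h) = h²/h = h)
I(g) = -155/(63 + g)
√(p(141) + I(-138)) = √(141 - 155/(63 - 138)) = √(141 - 155/(-75)) = √(141 - 155*(-1/75)) = √(141 + 31/15) = √(2146/15) = √32190/15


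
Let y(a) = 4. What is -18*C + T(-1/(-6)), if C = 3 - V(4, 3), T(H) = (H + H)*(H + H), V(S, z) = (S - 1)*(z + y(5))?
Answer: 2917/9 ≈ 324.11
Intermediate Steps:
V(S, z) = (-1 + S)*(4 + z) (V(S, z) = (S - 1)*(z + 4) = (-1 + S)*(4 + z))
T(H) = 4*H**2 (T(H) = (2*H)*(2*H) = 4*H**2)
C = -18 (C = 3 - (-4 - 1*3 + 4*4 + 4*3) = 3 - (-4 - 3 + 16 + 12) = 3 - 1*21 = 3 - 21 = -18)
-18*C + T(-1/(-6)) = -18*(-18) + 4*(-1/(-6))**2 = 324 + 4*(-1*(-1/6))**2 = 324 + 4*(1/6)**2 = 324 + 4*(1/36) = 324 + 1/9 = 2917/9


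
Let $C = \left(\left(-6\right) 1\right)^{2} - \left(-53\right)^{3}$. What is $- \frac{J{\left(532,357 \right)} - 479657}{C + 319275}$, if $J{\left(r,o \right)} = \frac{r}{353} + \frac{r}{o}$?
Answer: $\frac{53634851}{52352724} \approx 1.0245$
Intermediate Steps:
$J{\left(r,o \right)} = \frac{r}{353} + \frac{r}{o}$ ($J{\left(r,o \right)} = r \frac{1}{353} + \frac{r}{o} = \frac{r}{353} + \frac{r}{o}$)
$C = 148913$ ($C = \left(-6\right)^{2} - -148877 = 36 + 148877 = 148913$)
$- \frac{J{\left(532,357 \right)} - 479657}{C + 319275} = - \frac{\left(\frac{1}{353} \cdot 532 + \frac{532}{357}\right) - 479657}{148913 + 319275} = - \frac{\left(\frac{532}{353} + 532 \cdot \frac{1}{357}\right) - 479657}{468188} = - \frac{\left(\frac{532}{353} + \frac{76}{51}\right) - 479657}{468188} = - \frac{\frac{53960}{18003} - 479657}{468188} = - \frac{-8635211011}{18003 \cdot 468188} = \left(-1\right) \left(- \frac{53634851}{52352724}\right) = \frac{53634851}{52352724}$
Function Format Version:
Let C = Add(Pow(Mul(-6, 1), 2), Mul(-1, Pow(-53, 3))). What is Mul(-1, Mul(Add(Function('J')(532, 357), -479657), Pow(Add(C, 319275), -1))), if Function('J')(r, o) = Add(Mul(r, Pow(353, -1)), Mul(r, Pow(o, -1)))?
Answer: Rational(53634851, 52352724) ≈ 1.0245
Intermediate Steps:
Function('J')(r, o) = Add(Mul(Rational(1, 353), r), Mul(r, Pow(o, -1))) (Function('J')(r, o) = Add(Mul(r, Rational(1, 353)), Mul(r, Pow(o, -1))) = Add(Mul(Rational(1, 353), r), Mul(r, Pow(o, -1))))
C = 148913 (C = Add(Pow(-6, 2), Mul(-1, -148877)) = Add(36, 148877) = 148913)
Mul(-1, Mul(Add(Function('J')(532, 357), -479657), Pow(Add(C, 319275), -1))) = Mul(-1, Mul(Add(Add(Mul(Rational(1, 353), 532), Mul(532, Pow(357, -1))), -479657), Pow(Add(148913, 319275), -1))) = Mul(-1, Mul(Add(Add(Rational(532, 353), Mul(532, Rational(1, 357))), -479657), Pow(468188, -1))) = Mul(-1, Mul(Add(Add(Rational(532, 353), Rational(76, 51)), -479657), Rational(1, 468188))) = Mul(-1, Mul(Add(Rational(53960, 18003), -479657), Rational(1, 468188))) = Mul(-1, Mul(Rational(-8635211011, 18003), Rational(1, 468188))) = Mul(-1, Rational(-53634851, 52352724)) = Rational(53634851, 52352724)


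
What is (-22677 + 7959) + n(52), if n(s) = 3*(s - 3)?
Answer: -14571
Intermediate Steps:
n(s) = -9 + 3*s (n(s) = 3*(-3 + s) = -9 + 3*s)
(-22677 + 7959) + n(52) = (-22677 + 7959) + (-9 + 3*52) = -14718 + (-9 + 156) = -14718 + 147 = -14571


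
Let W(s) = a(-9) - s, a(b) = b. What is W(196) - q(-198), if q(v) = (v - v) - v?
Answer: -403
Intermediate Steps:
q(v) = -v (q(v) = 0 - v = -v)
W(s) = -9 - s
W(196) - q(-198) = (-9 - 1*196) - (-1)*(-198) = (-9 - 196) - 1*198 = -205 - 198 = -403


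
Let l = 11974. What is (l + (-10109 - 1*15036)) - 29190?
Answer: -42361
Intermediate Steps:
(l + (-10109 - 1*15036)) - 29190 = (11974 + (-10109 - 1*15036)) - 29190 = (11974 + (-10109 - 15036)) - 29190 = (11974 - 25145) - 29190 = -13171 - 29190 = -42361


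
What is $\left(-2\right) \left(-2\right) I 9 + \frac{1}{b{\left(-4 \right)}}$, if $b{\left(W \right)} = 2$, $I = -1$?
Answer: $- \frac{71}{2} \approx -35.5$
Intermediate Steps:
$\left(-2\right) \left(-2\right) I 9 + \frac{1}{b{\left(-4 \right)}} = \left(-2\right) \left(-2\right) \left(-1\right) 9 + \frac{1}{2} = 4 \left(-1\right) 9 + \frac{1}{2} = \left(-4\right) 9 + \frac{1}{2} = -36 + \frac{1}{2} = - \frac{71}{2}$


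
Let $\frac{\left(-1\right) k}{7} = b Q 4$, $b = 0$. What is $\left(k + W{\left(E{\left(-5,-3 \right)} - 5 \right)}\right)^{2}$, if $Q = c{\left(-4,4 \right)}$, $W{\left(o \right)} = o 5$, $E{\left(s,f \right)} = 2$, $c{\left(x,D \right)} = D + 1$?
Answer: $225$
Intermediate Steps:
$c{\left(x,D \right)} = 1 + D$
$W{\left(o \right)} = 5 o$
$Q = 5$ ($Q = 1 + 4 = 5$)
$k = 0$ ($k = - 7 \cdot 0 \cdot 5 \cdot 4 = - 7 \cdot 0 \cdot 4 = \left(-7\right) 0 = 0$)
$\left(k + W{\left(E{\left(-5,-3 \right)} - 5 \right)}\right)^{2} = \left(0 + 5 \left(2 - 5\right)\right)^{2} = \left(0 + 5 \left(-3\right)\right)^{2} = \left(0 - 15\right)^{2} = \left(-15\right)^{2} = 225$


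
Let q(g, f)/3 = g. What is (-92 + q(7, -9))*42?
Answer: -2982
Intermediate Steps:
q(g, f) = 3*g
(-92 + q(7, -9))*42 = (-92 + 3*7)*42 = (-92 + 21)*42 = -71*42 = -2982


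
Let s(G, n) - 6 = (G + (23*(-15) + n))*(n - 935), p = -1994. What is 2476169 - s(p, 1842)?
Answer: 2926942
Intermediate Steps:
s(G, n) = 6 + (-935 + n)*(-345 + G + n) (s(G, n) = 6 + (G + (23*(-15) + n))*(n - 935) = 6 + (G + (-345 + n))*(-935 + n) = 6 + (-345 + G + n)*(-935 + n) = 6 + (-935 + n)*(-345 + G + n))
2476169 - s(p, 1842) = 2476169 - (322581 + 1842² - 1280*1842 - 935*(-1994) - 1994*1842) = 2476169 - (322581 + 3392964 - 2357760 + 1864390 - 3672948) = 2476169 - 1*(-450773) = 2476169 + 450773 = 2926942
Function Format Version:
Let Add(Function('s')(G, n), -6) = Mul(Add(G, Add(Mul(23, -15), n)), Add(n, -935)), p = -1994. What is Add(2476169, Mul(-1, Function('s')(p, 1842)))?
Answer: 2926942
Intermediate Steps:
Function('s')(G, n) = Add(6, Mul(Add(-935, n), Add(-345, G, n))) (Function('s')(G, n) = Add(6, Mul(Add(G, Add(Mul(23, -15), n)), Add(n, -935))) = Add(6, Mul(Add(G, Add(-345, n)), Add(-935, n))) = Add(6, Mul(Add(-345, G, n), Add(-935, n))) = Add(6, Mul(Add(-935, n), Add(-345, G, n))))
Add(2476169, Mul(-1, Function('s')(p, 1842))) = Add(2476169, Mul(-1, Add(322581, Pow(1842, 2), Mul(-1280, 1842), Mul(-935, -1994), Mul(-1994, 1842)))) = Add(2476169, Mul(-1, Add(322581, 3392964, -2357760, 1864390, -3672948))) = Add(2476169, Mul(-1, -450773)) = Add(2476169, 450773) = 2926942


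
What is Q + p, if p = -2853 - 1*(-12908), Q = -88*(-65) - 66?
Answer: 15709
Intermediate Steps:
Q = 5654 (Q = 5720 - 66 = 5654)
p = 10055 (p = -2853 + 12908 = 10055)
Q + p = 5654 + 10055 = 15709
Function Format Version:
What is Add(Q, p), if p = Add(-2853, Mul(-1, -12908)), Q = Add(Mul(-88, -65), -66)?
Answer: 15709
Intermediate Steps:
Q = 5654 (Q = Add(5720, -66) = 5654)
p = 10055 (p = Add(-2853, 12908) = 10055)
Add(Q, p) = Add(5654, 10055) = 15709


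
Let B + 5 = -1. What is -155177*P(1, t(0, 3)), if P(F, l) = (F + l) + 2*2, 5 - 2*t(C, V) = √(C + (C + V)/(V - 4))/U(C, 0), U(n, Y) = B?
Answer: -2327655/2 - 155177*I*√3/12 ≈ -1.1638e+6 - 22398.0*I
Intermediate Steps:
B = -6 (B = -5 - 1 = -6)
U(n, Y) = -6
t(C, V) = 5/2 + √(C + (C + V)/(-4 + V))/12 (t(C, V) = 5/2 - √(C + (C + V)/(V - 4))/(2*(-6)) = 5/2 - √(C + (C + V)/(-4 + V))*(-1)/(2*6) = 5/2 - (-1)*√(C + (C + V)/(-4 + V))/12 = 5/2 + √(C + (C + V)/(-4 + V))/12)
P(F, l) = 4 + F + l (P(F, l) = (F + l) + 4 = 4 + F + l)
-155177*P(1, t(0, 3)) = -155177*(4 + 1 + (5/2 + √((0 + 3 + 0*(-4 + 3))/(-4 + 3))/12)) = -155177*(4 + 1 + (5/2 + √((0 + 3 + 0*(-1))/(-1))/12)) = -155177*(4 + 1 + (5/2 + √(-(0 + 3 + 0))/12)) = -155177*(4 + 1 + (5/2 + √(-1*3)/12)) = -155177*(4 + 1 + (5/2 + √(-3)/12)) = -155177*(4 + 1 + (5/2 + (I*√3)/12)) = -155177*(4 + 1 + (5/2 + I*√3/12)) = -155177*(15/2 + I*√3/12) = -2327655/2 - 155177*I*√3/12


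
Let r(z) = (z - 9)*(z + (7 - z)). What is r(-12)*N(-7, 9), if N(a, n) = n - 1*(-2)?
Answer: -1617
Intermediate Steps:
r(z) = -63 + 7*z (r(z) = (-9 + z)*7 = -63 + 7*z)
N(a, n) = 2 + n (N(a, n) = n + 2 = 2 + n)
r(-12)*N(-7, 9) = (-63 + 7*(-12))*(2 + 9) = (-63 - 84)*11 = -147*11 = -1617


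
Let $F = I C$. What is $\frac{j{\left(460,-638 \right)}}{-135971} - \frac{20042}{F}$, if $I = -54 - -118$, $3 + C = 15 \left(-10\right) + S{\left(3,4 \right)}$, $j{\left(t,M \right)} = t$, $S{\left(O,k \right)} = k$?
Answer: $\frac{1360372111}{648309728} \approx 2.0983$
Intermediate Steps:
$C = -149$ ($C = -3 + \left(15 \left(-10\right) + 4\right) = -3 + \left(-150 + 4\right) = -3 - 146 = -149$)
$I = 64$ ($I = -54 + 118 = 64$)
$F = -9536$ ($F = 64 \left(-149\right) = -9536$)
$\frac{j{\left(460,-638 \right)}}{-135971} - \frac{20042}{F} = \frac{460}{-135971} - \frac{20042}{-9536} = 460 \left(- \frac{1}{135971}\right) - - \frac{10021}{4768} = - \frac{460}{135971} + \frac{10021}{4768} = \frac{1360372111}{648309728}$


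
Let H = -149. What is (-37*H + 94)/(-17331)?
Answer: -1869/5777 ≈ -0.32352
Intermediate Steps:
(-37*H + 94)/(-17331) = (-37*(-149) + 94)/(-17331) = (5513 + 94)*(-1/17331) = 5607*(-1/17331) = -1869/5777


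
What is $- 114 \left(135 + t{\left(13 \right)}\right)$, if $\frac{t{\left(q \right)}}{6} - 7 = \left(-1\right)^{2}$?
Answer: $-20862$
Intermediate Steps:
$t{\left(q \right)} = 48$ ($t{\left(q \right)} = 42 + 6 \left(-1\right)^{2} = 42 + 6 \cdot 1 = 42 + 6 = 48$)
$- 114 \left(135 + t{\left(13 \right)}\right) = - 114 \left(135 + 48\right) = \left(-114\right) 183 = -20862$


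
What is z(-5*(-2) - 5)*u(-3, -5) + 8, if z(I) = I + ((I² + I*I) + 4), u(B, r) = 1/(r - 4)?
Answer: 13/9 ≈ 1.4444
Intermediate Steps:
u(B, r) = 1/(-4 + r)
z(I) = 4 + I + 2*I² (z(I) = I + ((I² + I²) + 4) = I + (2*I² + 4) = I + (4 + 2*I²) = 4 + I + 2*I²)
z(-5*(-2) - 5)*u(-3, -5) + 8 = (4 + (-5*(-2) - 5) + 2*(-5*(-2) - 5)²)/(-4 - 5) + 8 = (4 + (10 - 5) + 2*(10 - 5)²)/(-9) + 8 = (4 + 5 + 2*5²)*(-⅑) + 8 = (4 + 5 + 2*25)*(-⅑) + 8 = (4 + 5 + 50)*(-⅑) + 8 = 59*(-⅑) + 8 = -59/9 + 8 = 13/9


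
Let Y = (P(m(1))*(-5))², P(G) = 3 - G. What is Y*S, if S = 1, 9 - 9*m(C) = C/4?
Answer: 133225/1296 ≈ 102.80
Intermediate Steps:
m(C) = 1 - C/36 (m(C) = 1 - C/(9*4) = 1 - C/36)
Y = 133225/1296 (Y = ((3 - (1 - 1/36*1))*(-5))² = ((3 - (1 - 1/36))*(-5))² = ((3 - 1*35/36)*(-5))² = ((3 - 35/36)*(-5))² = ((73/36)*(-5))² = (-365/36)² = 133225/1296 ≈ 102.80)
Y*S = (133225/1296)*1 = 133225/1296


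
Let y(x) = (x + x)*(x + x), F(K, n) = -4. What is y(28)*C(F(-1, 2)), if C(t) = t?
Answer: -12544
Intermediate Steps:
y(x) = 4*x**2 (y(x) = (2*x)*(2*x) = 4*x**2)
y(28)*C(F(-1, 2)) = (4*28**2)*(-4) = (4*784)*(-4) = 3136*(-4) = -12544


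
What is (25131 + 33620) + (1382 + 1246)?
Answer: 61379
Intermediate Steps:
(25131 + 33620) + (1382 + 1246) = 58751 + 2628 = 61379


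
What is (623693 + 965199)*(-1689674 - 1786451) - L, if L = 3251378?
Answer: -5523190454878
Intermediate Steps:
(623693 + 965199)*(-1689674 - 1786451) - L = (623693 + 965199)*(-1689674 - 1786451) - 1*3251378 = 1588892*(-3476125) - 3251378 = -5523187203500 - 3251378 = -5523190454878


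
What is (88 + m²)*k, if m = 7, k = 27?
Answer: 3699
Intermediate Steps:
(88 + m²)*k = (88 + 7²)*27 = (88 + 49)*27 = 137*27 = 3699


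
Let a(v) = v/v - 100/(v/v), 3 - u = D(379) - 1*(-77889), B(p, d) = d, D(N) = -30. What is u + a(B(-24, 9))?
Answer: -77955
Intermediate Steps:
u = -77856 (u = 3 - (-30 - 1*(-77889)) = 3 - (-30 + 77889) = 3 - 1*77859 = 3 - 77859 = -77856)
a(v) = -99 (a(v) = 1 - 100/1 = 1 - 100*1 = 1 - 100 = -99)
u + a(B(-24, 9)) = -77856 - 99 = -77955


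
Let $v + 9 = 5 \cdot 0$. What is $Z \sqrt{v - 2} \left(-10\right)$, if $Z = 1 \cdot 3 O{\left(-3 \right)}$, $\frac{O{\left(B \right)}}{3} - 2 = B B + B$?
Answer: $- 720 i \sqrt{11} \approx - 2388.0 i$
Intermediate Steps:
$v = -9$ ($v = -9 + 5 \cdot 0 = -9 + 0 = -9$)
$O{\left(B \right)} = 6 + 3 B + 3 B^{2}$ ($O{\left(B \right)} = 6 + 3 \left(B B + B\right) = 6 + 3 \left(B^{2} + B\right) = 6 + 3 \left(B + B^{2}\right) = 6 + \left(3 B + 3 B^{2}\right) = 6 + 3 B + 3 B^{2}$)
$Z = 72$ ($Z = 1 \cdot 3 \left(6 + 3 \left(-3\right) + 3 \left(-3\right)^{2}\right) = 3 \left(6 - 9 + 3 \cdot 9\right) = 3 \left(6 - 9 + 27\right) = 3 \cdot 24 = 72$)
$Z \sqrt{v - 2} \left(-10\right) = 72 \sqrt{-9 - 2} \left(-10\right) = 72 \sqrt{-11} \left(-10\right) = 72 i \sqrt{11} \left(-10\right) = - 720 i \sqrt{11}$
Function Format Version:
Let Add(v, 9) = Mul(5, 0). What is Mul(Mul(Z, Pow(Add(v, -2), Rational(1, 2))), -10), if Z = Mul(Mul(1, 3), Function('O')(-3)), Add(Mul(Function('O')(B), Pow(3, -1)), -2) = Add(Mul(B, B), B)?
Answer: Mul(-720, I, Pow(11, Rational(1, 2))) ≈ Mul(-2388.0, I)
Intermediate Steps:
v = -9 (v = Add(-9, Mul(5, 0)) = Add(-9, 0) = -9)
Function('O')(B) = Add(6, Mul(3, B), Mul(3, Pow(B, 2))) (Function('O')(B) = Add(6, Mul(3, Add(Mul(B, B), B))) = Add(6, Mul(3, Add(Pow(B, 2), B))) = Add(6, Mul(3, Add(B, Pow(B, 2)))) = Add(6, Add(Mul(3, B), Mul(3, Pow(B, 2)))) = Add(6, Mul(3, B), Mul(3, Pow(B, 2))))
Z = 72 (Z = Mul(Mul(1, 3), Add(6, Mul(3, -3), Mul(3, Pow(-3, 2)))) = Mul(3, Add(6, -9, Mul(3, 9))) = Mul(3, Add(6, -9, 27)) = Mul(3, 24) = 72)
Mul(Mul(Z, Pow(Add(v, -2), Rational(1, 2))), -10) = Mul(Mul(72, Pow(Add(-9, -2), Rational(1, 2))), -10) = Mul(Mul(72, Pow(-11, Rational(1, 2))), -10) = Mul(Mul(72, Mul(I, Pow(11, Rational(1, 2)))), -10) = Mul(Mul(72, I, Pow(11, Rational(1, 2))), -10) = Mul(-720, I, Pow(11, Rational(1, 2)))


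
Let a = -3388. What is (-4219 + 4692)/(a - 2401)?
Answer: -473/5789 ≈ -0.081707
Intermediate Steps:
(-4219 + 4692)/(a - 2401) = (-4219 + 4692)/(-3388 - 2401) = 473/(-5789) = 473*(-1/5789) = -473/5789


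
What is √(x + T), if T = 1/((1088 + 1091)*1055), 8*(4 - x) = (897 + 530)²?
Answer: I*√21522390000983429330/9195380 ≈ 504.52*I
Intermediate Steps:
x = -2036297/8 (x = 4 - (897 + 530)²/8 = 4 - ⅛*1427² = 4 - ⅛*2036329 = 4 - 2036329/8 = -2036297/8 ≈ -2.5454e+5)
T = 1/2298845 (T = 1/(2179*1055) = 1/2298845 ≈ 4.3500e-7)
√(x + T) = √(-2036297/8 + 1/2298845) = √(-4681131176957/18390760) = I*√21522390000983429330/9195380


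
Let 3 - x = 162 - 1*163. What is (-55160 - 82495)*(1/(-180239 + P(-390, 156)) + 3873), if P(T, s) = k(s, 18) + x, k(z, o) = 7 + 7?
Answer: -96082630019460/180221 ≈ -5.3314e+8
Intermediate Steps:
k(z, o) = 14
x = 4 (x = 3 - (162 - 1*163) = 3 - (162 - 163) = 3 - 1*(-1) = 3 + 1 = 4)
P(T, s) = 18 (P(T, s) = 14 + 4 = 18)
(-55160 - 82495)*(1/(-180239 + P(-390, 156)) + 3873) = (-55160 - 82495)*(1/(-180239 + 18) + 3873) = -137655*(1/(-180221) + 3873) = -137655*(-1/180221 + 3873) = -137655*697995932/180221 = -96082630019460/180221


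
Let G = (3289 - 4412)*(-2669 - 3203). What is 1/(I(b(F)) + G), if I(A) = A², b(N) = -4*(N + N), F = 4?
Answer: 1/6595280 ≈ 1.5162e-7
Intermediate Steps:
b(N) = -8*N
G = 6594256 (G = -1123*(-5872) = 6594256)
1/(I(b(F)) + G) = 1/((-8*4)² + 6594256) = 1/((-32)² + 6594256) = 1/(1024 + 6594256) = 1/6595280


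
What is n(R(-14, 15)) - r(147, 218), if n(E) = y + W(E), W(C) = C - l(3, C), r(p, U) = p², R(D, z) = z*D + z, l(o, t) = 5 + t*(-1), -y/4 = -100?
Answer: -21604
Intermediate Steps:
y = 400 (y = -4*(-100) = 400)
l(o, t) = 5 - t
R(D, z) = z + D*z (R(D, z) = D*z + z = z + D*z)
W(C) = -5 + 2*C (W(C) = C - (5 - C) = C + (-5 + C) = -5 + 2*C)
n(E) = 395 + 2*E (n(E) = 400 + (-5 + 2*E) = 395 + 2*E)
n(R(-14, 15)) - r(147, 218) = (395 + 2*(15*(1 - 14))) - 1*147² = (395 + 2*(15*(-13))) - 1*21609 = (395 + 2*(-195)) - 21609 = (395 - 390) - 21609 = 5 - 21609 = -21604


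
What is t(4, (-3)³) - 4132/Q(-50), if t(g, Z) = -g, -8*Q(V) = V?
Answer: -16628/25 ≈ -665.12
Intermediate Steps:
Q(V) = -V/8
t(4, (-3)³) - 4132/Q(-50) = -1*4 - 4132/((-⅛*(-50))) = -4 - 4132/25/4 = -4 - 4132*4/25 = -4 - 1*16528/25 = -4 - 16528/25 = -16628/25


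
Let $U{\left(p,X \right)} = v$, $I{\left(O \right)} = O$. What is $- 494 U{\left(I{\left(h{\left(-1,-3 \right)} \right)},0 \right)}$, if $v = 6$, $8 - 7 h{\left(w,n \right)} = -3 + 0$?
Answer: $-2964$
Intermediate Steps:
$h{\left(w,n \right)} = \frac{11}{7}$ ($h{\left(w,n \right)} = \frac{8}{7} - \frac{-3 + 0}{7} = \frac{8}{7} - - \frac{3}{7} = \frac{8}{7} + \frac{3}{7} = \frac{11}{7}$)
$U{\left(p,X \right)} = 6$
$- 494 U{\left(I{\left(h{\left(-1,-3 \right)} \right)},0 \right)} = \left(-494\right) 6 = -2964$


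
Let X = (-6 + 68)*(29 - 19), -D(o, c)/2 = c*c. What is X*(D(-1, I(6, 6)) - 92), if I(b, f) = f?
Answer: -101680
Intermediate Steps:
D(o, c) = -2*c**2 (D(o, c) = -2*c*c = -2*c**2)
X = 620 (X = 62*10 = 620)
X*(D(-1, I(6, 6)) - 92) = 620*(-2*6**2 - 92) = 620*(-2*36 - 92) = 620*(-72 - 92) = 620*(-164) = -101680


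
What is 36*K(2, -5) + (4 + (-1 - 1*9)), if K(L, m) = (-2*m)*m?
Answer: -1806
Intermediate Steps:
K(L, m) = -2*m**2
36*K(2, -5) + (4 + (-1 - 1*9)) = 36*(-2*(-5)**2) + (4 + (-1 - 1*9)) = 36*(-2*25) + (4 + (-1 - 9)) = 36*(-50) + (4 - 10) = -1800 - 6 = -1806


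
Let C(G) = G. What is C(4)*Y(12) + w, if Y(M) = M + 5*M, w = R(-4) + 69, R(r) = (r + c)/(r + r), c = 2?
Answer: 1429/4 ≈ 357.25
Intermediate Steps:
R(r) = (2 + r)/(2*r) (R(r) = (r + 2)/(r + r) = (2 + r)/((2*r)) = (2 + r)*(1/(2*r)) = (2 + r)/(2*r))
w = 277/4 (w = (½)*(2 - 4)/(-4) + 69 = (½)*(-¼)*(-2) + 69 = ¼ + 69 = 277/4 ≈ 69.250)
Y(M) = 6*M
C(4)*Y(12) + w = 4*(6*12) + 277/4 = 4*72 + 277/4 = 288 + 277/4 = 1429/4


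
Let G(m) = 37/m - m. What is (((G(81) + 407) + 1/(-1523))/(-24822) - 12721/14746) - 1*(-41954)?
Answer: 947175017996621075/22576984113978 ≈ 41953.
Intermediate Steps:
G(m) = -m + 37/m
(((G(81) + 407) + 1/(-1523))/(-24822) - 12721/14746) - 1*(-41954) = ((((-1*81 + 37/81) + 407) + 1/(-1523))/(-24822) - 12721/14746) - 1*(-41954) = ((((-81 + 37*(1/81)) + 407) - 1/1523)*(-1/24822) - 12721*1/14746) + 41954 = ((((-81 + 37/81) + 407) - 1/1523)*(-1/24822) - 12721/14746) + 41954 = (((-6524/81 + 407) - 1/1523)*(-1/24822) - 12721/14746) + 41954 = ((26443/81 - 1/1523)*(-1/24822) - 12721/14746) + 41954 = ((40272608/123363)*(-1/24822) - 12721/14746) + 41954 = (-20136304/1531058193 - 12721/14746) + 41954 = -19773521211937/22576984113978 + 41954 = 947175017996621075/22576984113978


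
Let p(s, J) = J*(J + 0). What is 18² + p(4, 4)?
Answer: 340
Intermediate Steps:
p(s, J) = J² (p(s, J) = J*J = J²)
18² + p(4, 4) = 18² + 4² = 324 + 16 = 340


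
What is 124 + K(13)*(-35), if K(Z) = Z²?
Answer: -5791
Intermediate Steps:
124 + K(13)*(-35) = 124 + 13²*(-35) = 124 + 169*(-35) = 124 - 5915 = -5791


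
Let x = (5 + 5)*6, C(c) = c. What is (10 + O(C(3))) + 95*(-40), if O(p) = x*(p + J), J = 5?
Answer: -3310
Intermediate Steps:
x = 60 (x = 10*6 = 60)
O(p) = 300 + 60*p (O(p) = 60*(p + 5) = 60*(5 + p) = 300 + 60*p)
(10 + O(C(3))) + 95*(-40) = (10 + (300 + 60*3)) + 95*(-40) = (10 + (300 + 180)) - 3800 = (10 + 480) - 3800 = 490 - 3800 = -3310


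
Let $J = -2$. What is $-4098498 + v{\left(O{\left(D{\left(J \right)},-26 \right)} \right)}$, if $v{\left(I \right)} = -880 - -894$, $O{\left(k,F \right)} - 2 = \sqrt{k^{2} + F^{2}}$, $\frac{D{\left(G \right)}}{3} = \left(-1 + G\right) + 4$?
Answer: $-4098484$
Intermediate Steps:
$D{\left(G \right)} = 9 + 3 G$ ($D{\left(G \right)} = 3 \left(\left(-1 + G\right) + 4\right) = 3 \left(3 + G\right) = 9 + 3 G$)
$O{\left(k,F \right)} = 2 + \sqrt{F^{2} + k^{2}}$ ($O{\left(k,F \right)} = 2 + \sqrt{k^{2} + F^{2}} = 2 + \sqrt{F^{2} + k^{2}}$)
$v{\left(I \right)} = 14$ ($v{\left(I \right)} = -880 + 894 = 14$)
$-4098498 + v{\left(O{\left(D{\left(J \right)},-26 \right)} \right)} = -4098498 + 14 = -4098484$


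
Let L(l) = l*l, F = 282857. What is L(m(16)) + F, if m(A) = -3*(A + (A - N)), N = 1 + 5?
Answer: 288941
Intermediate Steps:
N = 6
m(A) = 18 - 6*A (m(A) = -3*(A + (A - 1*6)) = -3*(A + (A - 6)) = -3*(A + (-6 + A)) = -3*(-6 + 2*A) = 18 - 6*A)
L(l) = l**2
L(m(16)) + F = (18 - 6*16)**2 + 282857 = (18 - 96)**2 + 282857 = (-78)**2 + 282857 = 6084 + 282857 = 288941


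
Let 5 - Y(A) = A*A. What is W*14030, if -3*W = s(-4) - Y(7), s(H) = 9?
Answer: -743590/3 ≈ -2.4786e+5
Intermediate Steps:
Y(A) = 5 - A² (Y(A) = 5 - A*A = 5 - A²)
W = -53/3 (W = -(9 - (5 - 1*7²))/3 = -(9 - (5 - 1*49))/3 = -(9 - (5 - 49))/3 = -(9 - 1*(-44))/3 = -(9 + 44)/3 = -⅓*53 = -53/3 ≈ -17.667)
W*14030 = -53/3*14030 = -743590/3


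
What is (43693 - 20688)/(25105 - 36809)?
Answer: -23005/11704 ≈ -1.9656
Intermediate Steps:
(43693 - 20688)/(25105 - 36809) = 23005/(-11704) = 23005*(-1/11704) = -23005/11704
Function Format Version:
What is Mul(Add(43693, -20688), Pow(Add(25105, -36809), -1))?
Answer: Rational(-23005, 11704) ≈ -1.9656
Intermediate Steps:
Mul(Add(43693, -20688), Pow(Add(25105, -36809), -1)) = Mul(23005, Pow(-11704, -1)) = Mul(23005, Rational(-1, 11704)) = Rational(-23005, 11704)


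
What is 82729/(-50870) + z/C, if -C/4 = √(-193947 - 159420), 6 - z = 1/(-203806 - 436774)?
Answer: -82729/50870 + 3843481*I*√39263/301813110480 ≈ -1.6263 + 0.0025234*I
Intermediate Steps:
z = 3843481/640580 (z = 6 - 1/(-203806 - 436774) = 6 - 1/(-640580) = 6 - 1*(-1/640580) = 6 + 1/640580 = 3843481/640580 ≈ 6.0000)
C = -12*I*√39263 (C = -4*√(-193947 - 159420) = -12*I*√39263 ≈ -2377.8*I)
82729/(-50870) + z/C = 82729/(-50870) + 3843481/(640580*((-12*I*√39263))) = 82729*(-1/50870) + 3843481*(I*√39263/471156)/640580 = -82729/50870 + 3843481*I*√39263/301813110480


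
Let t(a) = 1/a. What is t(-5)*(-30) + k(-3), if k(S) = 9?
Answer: 15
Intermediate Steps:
t(-5)*(-30) + k(-3) = -30/(-5) + 9 = -⅕*(-30) + 9 = 6 + 9 = 15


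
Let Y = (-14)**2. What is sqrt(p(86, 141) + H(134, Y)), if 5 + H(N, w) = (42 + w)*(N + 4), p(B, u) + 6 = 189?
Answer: sqrt(33022) ≈ 181.72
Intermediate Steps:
p(B, u) = 183 (p(B, u) = -6 + 189 = 183)
Y = 196
H(N, w) = -5 + (4 + N)*(42 + w) (H(N, w) = -5 + (42 + w)*(N + 4) = -5 + (42 + w)*(4 + N) = -5 + (4 + N)*(42 + w))
sqrt(p(86, 141) + H(134, Y)) = sqrt(183 + (163 + 4*196 + 42*134 + 134*196)) = sqrt(183 + (163 + 784 + 5628 + 26264)) = sqrt(183 + 32839) = sqrt(33022)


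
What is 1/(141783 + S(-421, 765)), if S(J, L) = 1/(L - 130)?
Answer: 635/90032206 ≈ 7.0530e-6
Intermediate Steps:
S(J, L) = 1/(-130 + L)
1/(141783 + S(-421, 765)) = 1/(141783 + 1/(-130 + 765)) = 1/(141783 + 1/635) = 1/(90032206/635) = 635/90032206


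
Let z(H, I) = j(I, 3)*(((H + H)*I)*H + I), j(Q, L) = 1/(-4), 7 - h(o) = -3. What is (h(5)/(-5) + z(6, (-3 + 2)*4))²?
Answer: 5041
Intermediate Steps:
h(o) = 10 (h(o) = 7 - 1*(-3) = 7 + 3 = 10)
j(Q, L) = -¼
z(H, I) = -I/4 - I*H²/2 (z(H, I) = -(((H + H)*I)*H + I)/4 = -(((2*H)*I)*H + I)/4 = -((2*H*I)*H + I)/4 = -(2*I*H² + I)/4 = -(I + 2*I*H²)/4 = -I/4 - I*H²/2)
(h(5)/(-5) + z(6, (-3 + 2)*4))² = (10/(-5) - (-3 + 2)*4*(1 + 2*6²)/4)² = (10*(-⅕) - (-1*4)*(1 + 2*36)/4)² = (-2 - ¼*(-4)*(1 + 72))² = (-2 - ¼*(-4)*73)² = (-2 + 73)² = 71² = 5041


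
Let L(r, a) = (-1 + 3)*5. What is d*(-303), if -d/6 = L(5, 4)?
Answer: 18180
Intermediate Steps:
L(r, a) = 10 (L(r, a) = 2*5 = 10)
d = -60 (d = -6*10 = -60)
d*(-303) = -60*(-303) = 18180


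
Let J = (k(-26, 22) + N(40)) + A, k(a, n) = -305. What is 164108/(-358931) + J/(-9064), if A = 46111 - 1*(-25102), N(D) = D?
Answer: -6738227875/813337646 ≈ -8.2847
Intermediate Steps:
A = 71213 (A = 46111 + 25102 = 71213)
J = 70948 (J = (-305 + 40) + 71213 = -265 + 71213 = 70948)
164108/(-358931) + J/(-9064) = 164108/(-358931) + 70948/(-9064) = 164108*(-1/358931) + 70948*(-1/9064) = -164108/358931 - 17737/2266 = -6738227875/813337646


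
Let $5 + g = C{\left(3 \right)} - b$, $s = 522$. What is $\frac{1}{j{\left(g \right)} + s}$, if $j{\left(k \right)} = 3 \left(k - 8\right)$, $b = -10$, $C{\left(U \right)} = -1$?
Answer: $\frac{1}{510} \approx 0.0019608$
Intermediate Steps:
$g = 4$ ($g = -5 - -9 = -5 + \left(-1 + 10\right) = -5 + 9 = 4$)
$j{\left(k \right)} = -24 + 3 k$ ($j{\left(k \right)} = 3 \left(-8 + k\right) = -24 + 3 k$)
$\frac{1}{j{\left(g \right)} + s} = \frac{1}{\left(-24 + 3 \cdot 4\right) + 522} = \frac{1}{\left(-24 + 12\right) + 522} = \frac{1}{-12 + 522} = \frac{1}{510}$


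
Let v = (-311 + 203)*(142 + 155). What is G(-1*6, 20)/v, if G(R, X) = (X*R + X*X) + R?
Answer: -137/16038 ≈ -0.0085422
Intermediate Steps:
v = -32076 (v = -108*297 = -32076)
G(R, X) = R + X² + R*X (G(R, X) = (R*X + X²) + R = (X² + R*X) + R = R + X² + R*X)
G(-1*6, 20)/v = (-1*6 + 20² - 1*6*20)/(-32076) = (-6 + 400 - 6*20)*(-1/32076) = (-6 + 400 - 120)*(-1/32076) = 274*(-1/32076) = -137/16038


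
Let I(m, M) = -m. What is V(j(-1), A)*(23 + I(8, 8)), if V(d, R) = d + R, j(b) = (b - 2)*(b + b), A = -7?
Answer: -15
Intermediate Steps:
j(b) = 2*b*(-2 + b) (j(b) = (-2 + b)*(2*b) = 2*b*(-2 + b))
V(d, R) = R + d
V(j(-1), A)*(23 + I(8, 8)) = (-7 + 2*(-1)*(-2 - 1))*(23 - 1*8) = (-7 + 2*(-1)*(-3))*(23 - 8) = (-7 + 6)*15 = -1*15 = -15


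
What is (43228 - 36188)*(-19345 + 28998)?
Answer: 67957120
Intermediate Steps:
(43228 - 36188)*(-19345 + 28998) = 7040*9653 = 67957120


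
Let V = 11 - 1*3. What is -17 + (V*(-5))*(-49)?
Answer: 1943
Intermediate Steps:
V = 8 (V = 11 - 3 = 8)
-17 + (V*(-5))*(-49) = -17 + (8*(-5))*(-49) = -17 - 40*(-49) = -17 + 1960 = 1943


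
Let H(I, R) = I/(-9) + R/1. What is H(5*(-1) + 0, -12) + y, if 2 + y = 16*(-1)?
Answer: -265/9 ≈ -29.444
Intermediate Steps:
y = -18 (y = -2 + 16*(-1) = -2 - 16 = -18)
H(I, R) = R - I/9 (H(I, R) = I*(-1/9) + R*1 = -I/9 + R = R - I/9)
H(5*(-1) + 0, -12) + y = (-12 - (5*(-1) + 0)/9) - 18 = (-12 - (-5 + 0)/9) - 18 = (-12 - 1/9*(-5)) - 18 = (-12 + 5/9) - 18 = -103/9 - 18 = -265/9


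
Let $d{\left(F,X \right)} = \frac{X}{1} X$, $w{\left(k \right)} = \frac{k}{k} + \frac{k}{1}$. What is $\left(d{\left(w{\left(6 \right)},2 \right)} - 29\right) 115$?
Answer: $-2875$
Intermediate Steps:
$w{\left(k \right)} = 1 + k$ ($w{\left(k \right)} = 1 + k 1 = 1 + k$)
$d{\left(F,X \right)} = X^{2}$ ($d{\left(F,X \right)} = X 1 X = X X = X^{2}$)
$\left(d{\left(w{\left(6 \right)},2 \right)} - 29\right) 115 = \left(2^{2} - 29\right) 115 = \left(4 - 29\right) 115 = \left(-25\right) 115 = -2875$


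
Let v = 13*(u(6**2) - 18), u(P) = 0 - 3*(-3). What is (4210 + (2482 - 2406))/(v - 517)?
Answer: -2143/317 ≈ -6.7603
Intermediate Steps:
u(P) = 9 (u(P) = 0 + 9 = 9)
v = -117 (v = 13*(9 - 18) = 13*(-9) = -117)
(4210 + (2482 - 2406))/(v - 517) = (4210 + (2482 - 2406))/(-117 - 517) = (4210 + 76)/(-634) = 4286*(-1/634) = -2143/317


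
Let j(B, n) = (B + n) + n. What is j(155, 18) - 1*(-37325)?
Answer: 37516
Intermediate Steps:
j(B, n) = B + 2*n
j(155, 18) - 1*(-37325) = (155 + 2*18) - 1*(-37325) = (155 + 36) + 37325 = 191 + 37325 = 37516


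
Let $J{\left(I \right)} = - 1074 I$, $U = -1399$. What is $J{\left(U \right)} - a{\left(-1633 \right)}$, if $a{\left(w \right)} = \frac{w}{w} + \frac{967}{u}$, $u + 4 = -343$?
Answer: $\frac{521377142}{347} \approx 1.5025 \cdot 10^{6}$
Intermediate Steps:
$u = -347$ ($u = -4 - 343 = -347$)
$a{\left(w \right)} = - \frac{620}{347}$ ($a{\left(w \right)} = \frac{w}{w} + \frac{967}{-347} = 1 + 967 \left(- \frac{1}{347}\right) = 1 - \frac{967}{347} = - \frac{620}{347}$)
$J{\left(U \right)} - a{\left(-1633 \right)} = \left(-1074\right) \left(-1399\right) - - \frac{620}{347} = 1502526 + \frac{620}{347} = \frac{521377142}{347}$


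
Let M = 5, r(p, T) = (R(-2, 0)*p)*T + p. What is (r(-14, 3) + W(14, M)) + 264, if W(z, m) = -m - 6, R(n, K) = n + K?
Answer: 323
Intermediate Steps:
R(n, K) = K + n
r(p, T) = p - 2*T*p (r(p, T) = ((0 - 2)*p)*T + p = (-2*p)*T + p = -2*T*p + p = p - 2*T*p)
W(z, m) = -6 - m
(r(-14, 3) + W(14, M)) + 264 = (-14*(1 - 2*3) + (-6 - 1*5)) + 264 = (-14*(1 - 6) + (-6 - 5)) + 264 = (-14*(-5) - 11) + 264 = (70 - 11) + 264 = 59 + 264 = 323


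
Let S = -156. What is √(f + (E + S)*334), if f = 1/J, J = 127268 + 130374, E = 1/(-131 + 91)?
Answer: I*√1764891088713665/184030 ≈ 228.28*I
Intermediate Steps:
E = -1/40 (E = 1/(-40) = -1/40 ≈ -0.025000)
J = 257642
f = 1/257642 ≈ 3.8814e-6
√(f + (E + S)*334) = √(1/257642 + (-1/40 - 156)*334) = √(1/257642 - 6241/40*334) = √(1/257642 - 1042247/20) = √(-134263300777/2576420) = I*√1764891088713665/184030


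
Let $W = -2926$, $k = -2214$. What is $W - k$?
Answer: $-712$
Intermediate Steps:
$W - k = -2926 - -2214 = -2926 + 2214 = -712$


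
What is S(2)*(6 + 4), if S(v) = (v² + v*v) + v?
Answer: 100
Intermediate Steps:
S(v) = v + 2*v² (S(v) = (v² + v²) + v = 2*v² + v = v + 2*v²)
S(2)*(6 + 4) = (2*(1 + 2*2))*(6 + 4) = (2*(1 + 4))*10 = (2*5)*10 = 10*10 = 100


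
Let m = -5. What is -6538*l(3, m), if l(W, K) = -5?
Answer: 32690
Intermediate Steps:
-6538*l(3, m) = -6538*(-5) = 32690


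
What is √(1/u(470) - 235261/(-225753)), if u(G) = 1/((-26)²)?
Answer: √34505056774617/225753 ≈ 26.020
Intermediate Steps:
u(G) = 1/676
√(1/u(470) - 235261/(-225753)) = √(1/(1/676) - 235261/(-225753)) = √(676 - 235261*(-1/225753)) = √(676 + 235261/225753) = √(152844289/225753) = √34505056774617/225753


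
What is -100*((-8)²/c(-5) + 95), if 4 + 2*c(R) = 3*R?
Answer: -167700/19 ≈ -8826.3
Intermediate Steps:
c(R) = -2 + 3*R/2 (c(R) = -2 + (3*R)/2 = -2 + 3*R/2)
-100*((-8)²/c(-5) + 95) = -100*((-8)²/(-2 + (3/2)*(-5)) + 95) = -100*(64/(-2 - 15/2) + 95) = -100*(64/(-19/2) + 95) = -100*(64*(-2/19) + 95) = -100*(-128/19 + 95) = -100*1677/19 = -167700/19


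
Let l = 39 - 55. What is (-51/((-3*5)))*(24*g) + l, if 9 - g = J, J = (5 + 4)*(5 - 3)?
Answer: -3752/5 ≈ -750.40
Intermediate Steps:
J = 18 (J = 9*2 = 18)
g = -9 (g = 9 - 1*18 = 9 - 18 = -9)
l = -16
(-51/((-3*5)))*(24*g) + l = (-51/((-3*5)))*(24*(-9)) - 16 = -51/(-15)*(-216) - 16 = -51*(-1/15)*(-216) - 16 = (17/5)*(-216) - 16 = -3672/5 - 16 = -3752/5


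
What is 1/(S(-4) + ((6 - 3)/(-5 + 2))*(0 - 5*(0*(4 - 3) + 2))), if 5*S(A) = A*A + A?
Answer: 5/62 ≈ 0.080645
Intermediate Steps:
S(A) = A/5 + A**2/5 (S(A) = (A*A + A)/5 = (A**2 + A)/5 = (A + A**2)/5 = A/5 + A**2/5)
1/(S(-4) + ((6 - 3)/(-5 + 2))*(0 - 5*(0*(4 - 3) + 2))) = 1/((1/5)*(-4)*(1 - 4) + ((6 - 3)/(-5 + 2))*(0 - 5*(0*(4 - 3) + 2))) = 1/((1/5)*(-4)*(-3) + (3/(-3))*(0 - 5*(0*1 + 2))) = 1/(12/5 + (3*(-1/3))*(0 - 5*(0 + 2))) = 1/(12/5 - (0 - 5*2)) = 1/(12/5 - (0 - 10)) = 1/(12/5 - 1*(-10)) = 1/(12/5 + 10) = 1/(62/5) = 5/62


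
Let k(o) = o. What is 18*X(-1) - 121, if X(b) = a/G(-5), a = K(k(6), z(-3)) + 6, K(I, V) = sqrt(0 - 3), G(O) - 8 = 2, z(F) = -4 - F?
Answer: -551/5 + 9*I*sqrt(3)/5 ≈ -110.2 + 3.1177*I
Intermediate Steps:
G(O) = 10 (G(O) = 8 + 2 = 10)
K(I, V) = I*sqrt(3) (K(I, V) = sqrt(-3) = I*sqrt(3))
a = 6 + I*sqrt(3) (a = I*sqrt(3) + 6 = 6 + I*sqrt(3) ≈ 6.0 + 1.732*I)
X(b) = 3/5 + I*sqrt(3)/10 (X(b) = (6 + I*sqrt(3))/10 = (6 + I*sqrt(3))*(1/10) = 3/5 + I*sqrt(3)/10)
18*X(-1) - 121 = 18*(3/5 + I*sqrt(3)/10) - 121 = (54/5 + 9*I*sqrt(3)/5) - 121 = -551/5 + 9*I*sqrt(3)/5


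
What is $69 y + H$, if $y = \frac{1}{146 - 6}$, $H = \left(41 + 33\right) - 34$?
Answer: $\frac{5669}{140} \approx 40.493$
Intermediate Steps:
$H = 40$ ($H = 74 - 34 = 40$)
$y = \frac{1}{140} \approx 0.0071429$
$69 y + H = 69 \cdot \frac{1}{140} + 40 = \frac{69}{140} + 40 = \frac{5669}{140}$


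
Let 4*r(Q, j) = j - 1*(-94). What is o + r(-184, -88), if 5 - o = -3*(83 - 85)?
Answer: ½ ≈ 0.50000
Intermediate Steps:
r(Q, j) = 47/2 + j/4 (r(Q, j) = (j - 1*(-94))/4 = (j + 94)/4 = (94 + j)/4 = 47/2 + j/4)
o = -1 (o = 5 - (-3)*(83 - 85) = 5 - (-3)*(-2) = 5 - 1*6 = 5 - 6 = -1)
o + r(-184, -88) = -1 + (47/2 + (¼)*(-88)) = -1 + (47/2 - 22) = -1 + 3/2 = ½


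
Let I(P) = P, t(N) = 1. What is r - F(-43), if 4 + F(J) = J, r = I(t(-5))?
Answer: 48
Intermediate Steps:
r = 1
F(J) = -4 + J
r - F(-43) = 1 - (-4 - 43) = 1 - 1*(-47) = 1 + 47 = 48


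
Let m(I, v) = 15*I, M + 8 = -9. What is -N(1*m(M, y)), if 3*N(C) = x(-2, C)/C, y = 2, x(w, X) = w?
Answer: -2/765 ≈ -0.0026144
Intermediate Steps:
M = -17 (M = -8 - 9 = -17)
N(C) = -2/(3*C) (N(C) = (-2/C)/3 = -2/(3*C))
-N(1*m(M, y)) = -(-2)/(3*(1*(15*(-17)))) = -(-2)/(3*(1*(-255))) = -(-2)/(3*(-255)) = -(-2)*(-1)/(3*255) = -1*2/765 = -2/765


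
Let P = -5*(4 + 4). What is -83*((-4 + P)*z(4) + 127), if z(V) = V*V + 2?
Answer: 55195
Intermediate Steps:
P = -40 (P = -5*8 = -40)
z(V) = 2 + V² (z(V) = V² + 2 = 2 + V²)
-83*((-4 + P)*z(4) + 127) = -83*((-4 - 40)*(2 + 4²) + 127) = -83*(-44*(2 + 16) + 127) = -83*(-44*18 + 127) = -83*(-792 + 127) = -83*(-665) = 55195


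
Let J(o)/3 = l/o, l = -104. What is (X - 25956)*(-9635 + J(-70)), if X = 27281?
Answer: -89323285/7 ≈ -1.2760e+7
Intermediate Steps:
J(o) = -312/o (J(o) = 3*(-104/o) = -312/o)
(X - 25956)*(-9635 + J(-70)) = (27281 - 25956)*(-9635 - 312/(-70)) = 1325*(-9635 - 312*(-1/70)) = 1325*(-9635 + 156/35) = 1325*(-337069/35) = -89323285/7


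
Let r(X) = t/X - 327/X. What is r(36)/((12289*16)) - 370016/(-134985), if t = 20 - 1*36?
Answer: 873032878523/318495487680 ≈ 2.7411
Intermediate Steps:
t = -16 (t = 20 - 36 = -16)
r(X) = -343/X (r(X) = -16/X - 327/X = -343/X)
r(36)/((12289*16)) - 370016/(-134985) = (-343/36)/((12289*16)) - 370016/(-134985) = -343*1/36/196624 - 370016*(-1/134985) = -343/36*1/196624 + 370016/134985 = -343/7078464 + 370016/134985 = 873032878523/318495487680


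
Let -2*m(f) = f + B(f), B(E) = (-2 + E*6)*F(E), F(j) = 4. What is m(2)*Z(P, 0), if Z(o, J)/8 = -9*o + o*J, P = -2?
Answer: -3024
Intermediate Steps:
Z(o, J) = -72*o + 8*J*o (Z(o, J) = 8*(-9*o + o*J) = 8*(-9*o + J*o) = -72*o + 8*J*o)
B(E) = -8 + 24*E (B(E) = (-2 + E*6)*4 = (-2 + 6*E)*4 = -8 + 24*E)
m(f) = 4 - 25*f/2 (m(f) = -(f + (-8 + 24*f))/2 = -(-8 + 25*f)/2 = 4 - 25*f/2)
m(2)*Z(P, 0) = (4 - 25/2*2)*(8*(-2)*(-9 + 0)) = (4 - 25)*(8*(-2)*(-9)) = -21*144 = -3024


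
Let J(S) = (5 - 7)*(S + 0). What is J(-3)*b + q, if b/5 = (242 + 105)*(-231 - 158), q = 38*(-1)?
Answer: -4049528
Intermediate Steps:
q = -38
b = -674915 (b = 5*((242 + 105)*(-231 - 158)) = 5*(347*(-389)) = 5*(-134983) = -674915)
J(S) = -2*S
J(-3)*b + q = -2*(-3)*(-674915) - 38 = 6*(-674915) - 38 = -4049490 - 38 = -4049528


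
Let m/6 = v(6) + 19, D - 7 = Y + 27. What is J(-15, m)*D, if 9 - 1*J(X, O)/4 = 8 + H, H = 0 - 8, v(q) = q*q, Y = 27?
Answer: 2196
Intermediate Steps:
D = 61 (D = 7 + (27 + 27) = 7 + 54 = 61)
v(q) = q²
m = 330 (m = 6*(6² + 19) = 6*(36 + 19) = 6*55 = 330)
H = -8
J(X, O) = 36 (J(X, O) = 36 - 4*(8 - 8) = 36 - 4*0 = 36 + 0 = 36)
J(-15, m)*D = 36*61 = 2196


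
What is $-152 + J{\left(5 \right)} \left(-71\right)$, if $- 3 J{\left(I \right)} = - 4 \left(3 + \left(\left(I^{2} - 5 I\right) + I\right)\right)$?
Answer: $- \frac{2728}{3} \approx -909.33$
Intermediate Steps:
$J{\left(I \right)} = 4 - \frac{16 I}{3} + \frac{4 I^{2}}{3}$ ($J{\left(I \right)} = - \frac{\left(-4\right) \left(3 + \left(\left(I^{2} - 5 I\right) + I\right)\right)}{3} = - \frac{\left(-4\right) \left(3 + \left(I^{2} - 4 I\right)\right)}{3} = - \frac{\left(-4\right) \left(3 + I^{2} - 4 I\right)}{3} = - \frac{-12 - 4 I^{2} + 16 I}{3} = 4 - \frac{16 I}{3} + \frac{4 I^{2}}{3}$)
$-152 + J{\left(5 \right)} \left(-71\right) = -152 + \left(4 - \frac{80}{3} + \frac{4 \cdot 5^{2}}{3}\right) \left(-71\right) = -152 + \left(4 - \frac{80}{3} + \frac{4}{3} \cdot 25\right) \left(-71\right) = -152 + \left(4 - \frac{80}{3} + \frac{100}{3}\right) \left(-71\right) = -152 + \frac{32}{3} \left(-71\right) = -152 - \frac{2272}{3} = - \frac{2728}{3}$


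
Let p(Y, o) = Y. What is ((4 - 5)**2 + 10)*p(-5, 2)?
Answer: -55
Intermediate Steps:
((4 - 5)**2 + 10)*p(-5, 2) = ((4 - 5)**2 + 10)*(-5) = ((-1)**2 + 10)*(-5) = (1 + 10)*(-5) = 11*(-5) = -55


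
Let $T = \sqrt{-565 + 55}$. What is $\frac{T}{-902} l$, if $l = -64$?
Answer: $\frac{32 i \sqrt{510}}{451} \approx 1.6024 i$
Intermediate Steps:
$T = i \sqrt{510}$ ($T = \sqrt{-510} = i \sqrt{510} \approx 22.583 i$)
$\frac{T}{-902} l = \frac{i \sqrt{510}}{-902} \left(-64\right) = i \sqrt{510} \left(- \frac{1}{902}\right) \left(-64\right) = - \frac{i \sqrt{510}}{902} \left(-64\right) = \frac{32 i \sqrt{510}}{451}$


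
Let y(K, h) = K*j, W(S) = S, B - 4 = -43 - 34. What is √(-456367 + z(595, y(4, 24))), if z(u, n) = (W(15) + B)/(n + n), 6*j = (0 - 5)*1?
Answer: I*√45635830/10 ≈ 675.54*I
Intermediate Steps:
B = -73 (B = 4 + (-43 - 34) = 4 - 77 = -73)
j = -⅚ (j = ((0 - 5)*1)/6 = (-5*1)/6 = (⅙)*(-5) = -⅚ ≈ -0.83333)
y(K, h) = -5*K/6 (y(K, h) = K*(-⅚) = -5*K/6)
z(u, n) = -29/n (z(u, n) = (15 - 73)/(n + n) = -58*1/(2*n) = -29/n)
√(-456367 + z(595, y(4, 24))) = √(-456367 - 29/((-⅚*4))) = √(-456367 - 29/(-10/3)) = √(-456367 - 29*(-3/10)) = √(-456367 + 87/10) = √(-4563583/10) = I*√45635830/10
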